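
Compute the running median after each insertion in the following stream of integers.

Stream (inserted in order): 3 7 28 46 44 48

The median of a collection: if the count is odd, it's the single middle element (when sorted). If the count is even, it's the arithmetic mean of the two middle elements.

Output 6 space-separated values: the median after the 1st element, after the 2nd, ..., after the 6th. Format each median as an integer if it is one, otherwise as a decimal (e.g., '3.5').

Answer: 3 5 7 17.5 28 36

Derivation:
Step 1: insert 3 -> lo=[3] (size 1, max 3) hi=[] (size 0) -> median=3
Step 2: insert 7 -> lo=[3] (size 1, max 3) hi=[7] (size 1, min 7) -> median=5
Step 3: insert 28 -> lo=[3, 7] (size 2, max 7) hi=[28] (size 1, min 28) -> median=7
Step 4: insert 46 -> lo=[3, 7] (size 2, max 7) hi=[28, 46] (size 2, min 28) -> median=17.5
Step 5: insert 44 -> lo=[3, 7, 28] (size 3, max 28) hi=[44, 46] (size 2, min 44) -> median=28
Step 6: insert 48 -> lo=[3, 7, 28] (size 3, max 28) hi=[44, 46, 48] (size 3, min 44) -> median=36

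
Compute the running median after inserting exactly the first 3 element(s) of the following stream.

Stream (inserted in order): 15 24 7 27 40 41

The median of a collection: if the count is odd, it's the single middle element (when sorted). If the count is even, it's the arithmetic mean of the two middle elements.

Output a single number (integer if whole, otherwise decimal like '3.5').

Step 1: insert 15 -> lo=[15] (size 1, max 15) hi=[] (size 0) -> median=15
Step 2: insert 24 -> lo=[15] (size 1, max 15) hi=[24] (size 1, min 24) -> median=19.5
Step 3: insert 7 -> lo=[7, 15] (size 2, max 15) hi=[24] (size 1, min 24) -> median=15

Answer: 15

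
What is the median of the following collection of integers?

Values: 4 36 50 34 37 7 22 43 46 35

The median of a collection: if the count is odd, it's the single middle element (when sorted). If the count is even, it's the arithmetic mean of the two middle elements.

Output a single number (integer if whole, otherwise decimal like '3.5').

Answer: 35.5

Derivation:
Step 1: insert 4 -> lo=[4] (size 1, max 4) hi=[] (size 0) -> median=4
Step 2: insert 36 -> lo=[4] (size 1, max 4) hi=[36] (size 1, min 36) -> median=20
Step 3: insert 50 -> lo=[4, 36] (size 2, max 36) hi=[50] (size 1, min 50) -> median=36
Step 4: insert 34 -> lo=[4, 34] (size 2, max 34) hi=[36, 50] (size 2, min 36) -> median=35
Step 5: insert 37 -> lo=[4, 34, 36] (size 3, max 36) hi=[37, 50] (size 2, min 37) -> median=36
Step 6: insert 7 -> lo=[4, 7, 34] (size 3, max 34) hi=[36, 37, 50] (size 3, min 36) -> median=35
Step 7: insert 22 -> lo=[4, 7, 22, 34] (size 4, max 34) hi=[36, 37, 50] (size 3, min 36) -> median=34
Step 8: insert 43 -> lo=[4, 7, 22, 34] (size 4, max 34) hi=[36, 37, 43, 50] (size 4, min 36) -> median=35
Step 9: insert 46 -> lo=[4, 7, 22, 34, 36] (size 5, max 36) hi=[37, 43, 46, 50] (size 4, min 37) -> median=36
Step 10: insert 35 -> lo=[4, 7, 22, 34, 35] (size 5, max 35) hi=[36, 37, 43, 46, 50] (size 5, min 36) -> median=35.5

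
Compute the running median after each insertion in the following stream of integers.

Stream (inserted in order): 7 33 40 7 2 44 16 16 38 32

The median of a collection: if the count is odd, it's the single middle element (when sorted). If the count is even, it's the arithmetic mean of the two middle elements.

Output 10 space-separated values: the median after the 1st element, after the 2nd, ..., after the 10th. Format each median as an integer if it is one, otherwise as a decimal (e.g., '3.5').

Step 1: insert 7 -> lo=[7] (size 1, max 7) hi=[] (size 0) -> median=7
Step 2: insert 33 -> lo=[7] (size 1, max 7) hi=[33] (size 1, min 33) -> median=20
Step 3: insert 40 -> lo=[7, 33] (size 2, max 33) hi=[40] (size 1, min 40) -> median=33
Step 4: insert 7 -> lo=[7, 7] (size 2, max 7) hi=[33, 40] (size 2, min 33) -> median=20
Step 5: insert 2 -> lo=[2, 7, 7] (size 3, max 7) hi=[33, 40] (size 2, min 33) -> median=7
Step 6: insert 44 -> lo=[2, 7, 7] (size 3, max 7) hi=[33, 40, 44] (size 3, min 33) -> median=20
Step 7: insert 16 -> lo=[2, 7, 7, 16] (size 4, max 16) hi=[33, 40, 44] (size 3, min 33) -> median=16
Step 8: insert 16 -> lo=[2, 7, 7, 16] (size 4, max 16) hi=[16, 33, 40, 44] (size 4, min 16) -> median=16
Step 9: insert 38 -> lo=[2, 7, 7, 16, 16] (size 5, max 16) hi=[33, 38, 40, 44] (size 4, min 33) -> median=16
Step 10: insert 32 -> lo=[2, 7, 7, 16, 16] (size 5, max 16) hi=[32, 33, 38, 40, 44] (size 5, min 32) -> median=24

Answer: 7 20 33 20 7 20 16 16 16 24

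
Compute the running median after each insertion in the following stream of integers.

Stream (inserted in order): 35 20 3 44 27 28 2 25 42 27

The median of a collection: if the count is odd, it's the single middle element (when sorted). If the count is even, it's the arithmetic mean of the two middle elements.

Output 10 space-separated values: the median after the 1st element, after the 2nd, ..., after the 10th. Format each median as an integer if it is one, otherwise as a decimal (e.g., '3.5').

Answer: 35 27.5 20 27.5 27 27.5 27 26 27 27

Derivation:
Step 1: insert 35 -> lo=[35] (size 1, max 35) hi=[] (size 0) -> median=35
Step 2: insert 20 -> lo=[20] (size 1, max 20) hi=[35] (size 1, min 35) -> median=27.5
Step 3: insert 3 -> lo=[3, 20] (size 2, max 20) hi=[35] (size 1, min 35) -> median=20
Step 4: insert 44 -> lo=[3, 20] (size 2, max 20) hi=[35, 44] (size 2, min 35) -> median=27.5
Step 5: insert 27 -> lo=[3, 20, 27] (size 3, max 27) hi=[35, 44] (size 2, min 35) -> median=27
Step 6: insert 28 -> lo=[3, 20, 27] (size 3, max 27) hi=[28, 35, 44] (size 3, min 28) -> median=27.5
Step 7: insert 2 -> lo=[2, 3, 20, 27] (size 4, max 27) hi=[28, 35, 44] (size 3, min 28) -> median=27
Step 8: insert 25 -> lo=[2, 3, 20, 25] (size 4, max 25) hi=[27, 28, 35, 44] (size 4, min 27) -> median=26
Step 9: insert 42 -> lo=[2, 3, 20, 25, 27] (size 5, max 27) hi=[28, 35, 42, 44] (size 4, min 28) -> median=27
Step 10: insert 27 -> lo=[2, 3, 20, 25, 27] (size 5, max 27) hi=[27, 28, 35, 42, 44] (size 5, min 27) -> median=27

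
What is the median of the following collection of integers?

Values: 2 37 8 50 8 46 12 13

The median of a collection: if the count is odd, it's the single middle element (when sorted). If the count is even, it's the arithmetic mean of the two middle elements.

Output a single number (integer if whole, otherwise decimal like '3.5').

Step 1: insert 2 -> lo=[2] (size 1, max 2) hi=[] (size 0) -> median=2
Step 2: insert 37 -> lo=[2] (size 1, max 2) hi=[37] (size 1, min 37) -> median=19.5
Step 3: insert 8 -> lo=[2, 8] (size 2, max 8) hi=[37] (size 1, min 37) -> median=8
Step 4: insert 50 -> lo=[2, 8] (size 2, max 8) hi=[37, 50] (size 2, min 37) -> median=22.5
Step 5: insert 8 -> lo=[2, 8, 8] (size 3, max 8) hi=[37, 50] (size 2, min 37) -> median=8
Step 6: insert 46 -> lo=[2, 8, 8] (size 3, max 8) hi=[37, 46, 50] (size 3, min 37) -> median=22.5
Step 7: insert 12 -> lo=[2, 8, 8, 12] (size 4, max 12) hi=[37, 46, 50] (size 3, min 37) -> median=12
Step 8: insert 13 -> lo=[2, 8, 8, 12] (size 4, max 12) hi=[13, 37, 46, 50] (size 4, min 13) -> median=12.5

Answer: 12.5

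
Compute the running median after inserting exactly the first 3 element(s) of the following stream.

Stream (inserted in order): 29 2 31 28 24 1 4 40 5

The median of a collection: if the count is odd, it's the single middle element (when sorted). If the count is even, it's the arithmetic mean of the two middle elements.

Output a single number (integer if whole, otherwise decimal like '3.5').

Answer: 29

Derivation:
Step 1: insert 29 -> lo=[29] (size 1, max 29) hi=[] (size 0) -> median=29
Step 2: insert 2 -> lo=[2] (size 1, max 2) hi=[29] (size 1, min 29) -> median=15.5
Step 3: insert 31 -> lo=[2, 29] (size 2, max 29) hi=[31] (size 1, min 31) -> median=29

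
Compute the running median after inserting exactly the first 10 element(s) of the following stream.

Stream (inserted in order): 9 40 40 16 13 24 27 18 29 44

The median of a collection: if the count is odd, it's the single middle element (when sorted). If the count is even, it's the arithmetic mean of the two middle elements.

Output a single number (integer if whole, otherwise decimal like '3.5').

Step 1: insert 9 -> lo=[9] (size 1, max 9) hi=[] (size 0) -> median=9
Step 2: insert 40 -> lo=[9] (size 1, max 9) hi=[40] (size 1, min 40) -> median=24.5
Step 3: insert 40 -> lo=[9, 40] (size 2, max 40) hi=[40] (size 1, min 40) -> median=40
Step 4: insert 16 -> lo=[9, 16] (size 2, max 16) hi=[40, 40] (size 2, min 40) -> median=28
Step 5: insert 13 -> lo=[9, 13, 16] (size 3, max 16) hi=[40, 40] (size 2, min 40) -> median=16
Step 6: insert 24 -> lo=[9, 13, 16] (size 3, max 16) hi=[24, 40, 40] (size 3, min 24) -> median=20
Step 7: insert 27 -> lo=[9, 13, 16, 24] (size 4, max 24) hi=[27, 40, 40] (size 3, min 27) -> median=24
Step 8: insert 18 -> lo=[9, 13, 16, 18] (size 4, max 18) hi=[24, 27, 40, 40] (size 4, min 24) -> median=21
Step 9: insert 29 -> lo=[9, 13, 16, 18, 24] (size 5, max 24) hi=[27, 29, 40, 40] (size 4, min 27) -> median=24
Step 10: insert 44 -> lo=[9, 13, 16, 18, 24] (size 5, max 24) hi=[27, 29, 40, 40, 44] (size 5, min 27) -> median=25.5

Answer: 25.5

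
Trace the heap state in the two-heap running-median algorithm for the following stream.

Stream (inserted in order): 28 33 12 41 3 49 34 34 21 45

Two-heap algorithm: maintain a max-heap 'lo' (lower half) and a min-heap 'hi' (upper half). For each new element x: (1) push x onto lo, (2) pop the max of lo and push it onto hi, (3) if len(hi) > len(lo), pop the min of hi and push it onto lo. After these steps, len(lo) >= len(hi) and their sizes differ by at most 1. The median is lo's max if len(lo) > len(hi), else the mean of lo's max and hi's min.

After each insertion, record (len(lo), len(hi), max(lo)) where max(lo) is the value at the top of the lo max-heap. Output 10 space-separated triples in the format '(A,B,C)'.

Step 1: insert 28 -> lo=[28] hi=[] -> (len(lo)=1, len(hi)=0, max(lo)=28)
Step 2: insert 33 -> lo=[28] hi=[33] -> (len(lo)=1, len(hi)=1, max(lo)=28)
Step 3: insert 12 -> lo=[12, 28] hi=[33] -> (len(lo)=2, len(hi)=1, max(lo)=28)
Step 4: insert 41 -> lo=[12, 28] hi=[33, 41] -> (len(lo)=2, len(hi)=2, max(lo)=28)
Step 5: insert 3 -> lo=[3, 12, 28] hi=[33, 41] -> (len(lo)=3, len(hi)=2, max(lo)=28)
Step 6: insert 49 -> lo=[3, 12, 28] hi=[33, 41, 49] -> (len(lo)=3, len(hi)=3, max(lo)=28)
Step 7: insert 34 -> lo=[3, 12, 28, 33] hi=[34, 41, 49] -> (len(lo)=4, len(hi)=3, max(lo)=33)
Step 8: insert 34 -> lo=[3, 12, 28, 33] hi=[34, 34, 41, 49] -> (len(lo)=4, len(hi)=4, max(lo)=33)
Step 9: insert 21 -> lo=[3, 12, 21, 28, 33] hi=[34, 34, 41, 49] -> (len(lo)=5, len(hi)=4, max(lo)=33)
Step 10: insert 45 -> lo=[3, 12, 21, 28, 33] hi=[34, 34, 41, 45, 49] -> (len(lo)=5, len(hi)=5, max(lo)=33)

Answer: (1,0,28) (1,1,28) (2,1,28) (2,2,28) (3,2,28) (3,3,28) (4,3,33) (4,4,33) (5,4,33) (5,5,33)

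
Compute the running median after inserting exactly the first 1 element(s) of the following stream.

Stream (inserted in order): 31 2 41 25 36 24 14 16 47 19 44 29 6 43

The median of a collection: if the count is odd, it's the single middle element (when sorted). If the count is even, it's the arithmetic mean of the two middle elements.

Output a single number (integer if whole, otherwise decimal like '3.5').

Answer: 31

Derivation:
Step 1: insert 31 -> lo=[31] (size 1, max 31) hi=[] (size 0) -> median=31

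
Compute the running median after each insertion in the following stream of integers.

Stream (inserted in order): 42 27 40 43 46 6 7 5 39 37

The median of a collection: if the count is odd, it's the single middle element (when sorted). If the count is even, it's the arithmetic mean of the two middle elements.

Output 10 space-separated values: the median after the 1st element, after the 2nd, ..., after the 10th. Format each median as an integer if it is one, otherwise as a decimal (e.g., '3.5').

Answer: 42 34.5 40 41 42 41 40 33.5 39 38

Derivation:
Step 1: insert 42 -> lo=[42] (size 1, max 42) hi=[] (size 0) -> median=42
Step 2: insert 27 -> lo=[27] (size 1, max 27) hi=[42] (size 1, min 42) -> median=34.5
Step 3: insert 40 -> lo=[27, 40] (size 2, max 40) hi=[42] (size 1, min 42) -> median=40
Step 4: insert 43 -> lo=[27, 40] (size 2, max 40) hi=[42, 43] (size 2, min 42) -> median=41
Step 5: insert 46 -> lo=[27, 40, 42] (size 3, max 42) hi=[43, 46] (size 2, min 43) -> median=42
Step 6: insert 6 -> lo=[6, 27, 40] (size 3, max 40) hi=[42, 43, 46] (size 3, min 42) -> median=41
Step 7: insert 7 -> lo=[6, 7, 27, 40] (size 4, max 40) hi=[42, 43, 46] (size 3, min 42) -> median=40
Step 8: insert 5 -> lo=[5, 6, 7, 27] (size 4, max 27) hi=[40, 42, 43, 46] (size 4, min 40) -> median=33.5
Step 9: insert 39 -> lo=[5, 6, 7, 27, 39] (size 5, max 39) hi=[40, 42, 43, 46] (size 4, min 40) -> median=39
Step 10: insert 37 -> lo=[5, 6, 7, 27, 37] (size 5, max 37) hi=[39, 40, 42, 43, 46] (size 5, min 39) -> median=38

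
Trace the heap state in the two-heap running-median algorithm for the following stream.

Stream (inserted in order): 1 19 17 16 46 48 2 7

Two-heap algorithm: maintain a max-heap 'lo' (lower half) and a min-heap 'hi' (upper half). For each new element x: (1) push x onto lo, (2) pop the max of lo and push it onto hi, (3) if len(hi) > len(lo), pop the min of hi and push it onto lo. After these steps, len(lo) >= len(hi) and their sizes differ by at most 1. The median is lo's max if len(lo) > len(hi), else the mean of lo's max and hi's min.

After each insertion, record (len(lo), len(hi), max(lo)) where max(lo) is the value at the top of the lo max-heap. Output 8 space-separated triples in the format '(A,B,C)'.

Answer: (1,0,1) (1,1,1) (2,1,17) (2,2,16) (3,2,17) (3,3,17) (4,3,17) (4,4,16)

Derivation:
Step 1: insert 1 -> lo=[1] hi=[] -> (len(lo)=1, len(hi)=0, max(lo)=1)
Step 2: insert 19 -> lo=[1] hi=[19] -> (len(lo)=1, len(hi)=1, max(lo)=1)
Step 3: insert 17 -> lo=[1, 17] hi=[19] -> (len(lo)=2, len(hi)=1, max(lo)=17)
Step 4: insert 16 -> lo=[1, 16] hi=[17, 19] -> (len(lo)=2, len(hi)=2, max(lo)=16)
Step 5: insert 46 -> lo=[1, 16, 17] hi=[19, 46] -> (len(lo)=3, len(hi)=2, max(lo)=17)
Step 6: insert 48 -> lo=[1, 16, 17] hi=[19, 46, 48] -> (len(lo)=3, len(hi)=3, max(lo)=17)
Step 7: insert 2 -> lo=[1, 2, 16, 17] hi=[19, 46, 48] -> (len(lo)=4, len(hi)=3, max(lo)=17)
Step 8: insert 7 -> lo=[1, 2, 7, 16] hi=[17, 19, 46, 48] -> (len(lo)=4, len(hi)=4, max(lo)=16)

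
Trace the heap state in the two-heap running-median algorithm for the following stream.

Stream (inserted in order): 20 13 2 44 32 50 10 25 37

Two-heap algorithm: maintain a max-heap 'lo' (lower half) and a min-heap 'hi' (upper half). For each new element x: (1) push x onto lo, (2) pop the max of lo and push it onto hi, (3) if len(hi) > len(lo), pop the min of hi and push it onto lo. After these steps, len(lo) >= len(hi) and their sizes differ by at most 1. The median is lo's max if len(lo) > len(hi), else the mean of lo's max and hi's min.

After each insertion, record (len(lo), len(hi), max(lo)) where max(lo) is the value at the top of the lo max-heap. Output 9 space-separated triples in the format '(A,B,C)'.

Step 1: insert 20 -> lo=[20] hi=[] -> (len(lo)=1, len(hi)=0, max(lo)=20)
Step 2: insert 13 -> lo=[13] hi=[20] -> (len(lo)=1, len(hi)=1, max(lo)=13)
Step 3: insert 2 -> lo=[2, 13] hi=[20] -> (len(lo)=2, len(hi)=1, max(lo)=13)
Step 4: insert 44 -> lo=[2, 13] hi=[20, 44] -> (len(lo)=2, len(hi)=2, max(lo)=13)
Step 5: insert 32 -> lo=[2, 13, 20] hi=[32, 44] -> (len(lo)=3, len(hi)=2, max(lo)=20)
Step 6: insert 50 -> lo=[2, 13, 20] hi=[32, 44, 50] -> (len(lo)=3, len(hi)=3, max(lo)=20)
Step 7: insert 10 -> lo=[2, 10, 13, 20] hi=[32, 44, 50] -> (len(lo)=4, len(hi)=3, max(lo)=20)
Step 8: insert 25 -> lo=[2, 10, 13, 20] hi=[25, 32, 44, 50] -> (len(lo)=4, len(hi)=4, max(lo)=20)
Step 9: insert 37 -> lo=[2, 10, 13, 20, 25] hi=[32, 37, 44, 50] -> (len(lo)=5, len(hi)=4, max(lo)=25)

Answer: (1,0,20) (1,1,13) (2,1,13) (2,2,13) (3,2,20) (3,3,20) (4,3,20) (4,4,20) (5,4,25)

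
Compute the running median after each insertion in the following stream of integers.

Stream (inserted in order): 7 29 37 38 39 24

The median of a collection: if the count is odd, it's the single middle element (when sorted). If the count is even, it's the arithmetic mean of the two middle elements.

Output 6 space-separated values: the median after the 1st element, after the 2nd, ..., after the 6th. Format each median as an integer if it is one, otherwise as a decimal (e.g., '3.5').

Answer: 7 18 29 33 37 33

Derivation:
Step 1: insert 7 -> lo=[7] (size 1, max 7) hi=[] (size 0) -> median=7
Step 2: insert 29 -> lo=[7] (size 1, max 7) hi=[29] (size 1, min 29) -> median=18
Step 3: insert 37 -> lo=[7, 29] (size 2, max 29) hi=[37] (size 1, min 37) -> median=29
Step 4: insert 38 -> lo=[7, 29] (size 2, max 29) hi=[37, 38] (size 2, min 37) -> median=33
Step 5: insert 39 -> lo=[7, 29, 37] (size 3, max 37) hi=[38, 39] (size 2, min 38) -> median=37
Step 6: insert 24 -> lo=[7, 24, 29] (size 3, max 29) hi=[37, 38, 39] (size 3, min 37) -> median=33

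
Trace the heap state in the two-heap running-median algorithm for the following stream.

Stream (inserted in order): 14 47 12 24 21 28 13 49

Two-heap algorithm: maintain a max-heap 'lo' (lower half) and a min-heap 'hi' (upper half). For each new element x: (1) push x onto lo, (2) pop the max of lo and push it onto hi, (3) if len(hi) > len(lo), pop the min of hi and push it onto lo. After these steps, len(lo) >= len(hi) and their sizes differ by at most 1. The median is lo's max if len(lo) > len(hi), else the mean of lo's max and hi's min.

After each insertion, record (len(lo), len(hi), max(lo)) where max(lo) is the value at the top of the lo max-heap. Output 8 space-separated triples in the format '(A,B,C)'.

Step 1: insert 14 -> lo=[14] hi=[] -> (len(lo)=1, len(hi)=0, max(lo)=14)
Step 2: insert 47 -> lo=[14] hi=[47] -> (len(lo)=1, len(hi)=1, max(lo)=14)
Step 3: insert 12 -> lo=[12, 14] hi=[47] -> (len(lo)=2, len(hi)=1, max(lo)=14)
Step 4: insert 24 -> lo=[12, 14] hi=[24, 47] -> (len(lo)=2, len(hi)=2, max(lo)=14)
Step 5: insert 21 -> lo=[12, 14, 21] hi=[24, 47] -> (len(lo)=3, len(hi)=2, max(lo)=21)
Step 6: insert 28 -> lo=[12, 14, 21] hi=[24, 28, 47] -> (len(lo)=3, len(hi)=3, max(lo)=21)
Step 7: insert 13 -> lo=[12, 13, 14, 21] hi=[24, 28, 47] -> (len(lo)=4, len(hi)=3, max(lo)=21)
Step 8: insert 49 -> lo=[12, 13, 14, 21] hi=[24, 28, 47, 49] -> (len(lo)=4, len(hi)=4, max(lo)=21)

Answer: (1,0,14) (1,1,14) (2,1,14) (2,2,14) (3,2,21) (3,3,21) (4,3,21) (4,4,21)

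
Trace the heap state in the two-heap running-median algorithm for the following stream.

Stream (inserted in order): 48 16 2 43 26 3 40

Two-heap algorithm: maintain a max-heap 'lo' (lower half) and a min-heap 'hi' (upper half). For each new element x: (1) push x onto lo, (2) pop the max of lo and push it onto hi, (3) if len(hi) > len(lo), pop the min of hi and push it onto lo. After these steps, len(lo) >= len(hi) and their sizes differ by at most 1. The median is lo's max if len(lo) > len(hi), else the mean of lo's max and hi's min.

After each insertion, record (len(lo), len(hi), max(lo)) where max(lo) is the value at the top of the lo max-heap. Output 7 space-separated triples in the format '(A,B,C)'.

Answer: (1,0,48) (1,1,16) (2,1,16) (2,2,16) (3,2,26) (3,3,16) (4,3,26)

Derivation:
Step 1: insert 48 -> lo=[48] hi=[] -> (len(lo)=1, len(hi)=0, max(lo)=48)
Step 2: insert 16 -> lo=[16] hi=[48] -> (len(lo)=1, len(hi)=1, max(lo)=16)
Step 3: insert 2 -> lo=[2, 16] hi=[48] -> (len(lo)=2, len(hi)=1, max(lo)=16)
Step 4: insert 43 -> lo=[2, 16] hi=[43, 48] -> (len(lo)=2, len(hi)=2, max(lo)=16)
Step 5: insert 26 -> lo=[2, 16, 26] hi=[43, 48] -> (len(lo)=3, len(hi)=2, max(lo)=26)
Step 6: insert 3 -> lo=[2, 3, 16] hi=[26, 43, 48] -> (len(lo)=3, len(hi)=3, max(lo)=16)
Step 7: insert 40 -> lo=[2, 3, 16, 26] hi=[40, 43, 48] -> (len(lo)=4, len(hi)=3, max(lo)=26)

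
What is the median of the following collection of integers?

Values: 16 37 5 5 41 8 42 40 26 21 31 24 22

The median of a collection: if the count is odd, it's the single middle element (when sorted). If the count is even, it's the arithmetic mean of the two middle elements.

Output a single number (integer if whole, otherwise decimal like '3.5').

Step 1: insert 16 -> lo=[16] (size 1, max 16) hi=[] (size 0) -> median=16
Step 2: insert 37 -> lo=[16] (size 1, max 16) hi=[37] (size 1, min 37) -> median=26.5
Step 3: insert 5 -> lo=[5, 16] (size 2, max 16) hi=[37] (size 1, min 37) -> median=16
Step 4: insert 5 -> lo=[5, 5] (size 2, max 5) hi=[16, 37] (size 2, min 16) -> median=10.5
Step 5: insert 41 -> lo=[5, 5, 16] (size 3, max 16) hi=[37, 41] (size 2, min 37) -> median=16
Step 6: insert 8 -> lo=[5, 5, 8] (size 3, max 8) hi=[16, 37, 41] (size 3, min 16) -> median=12
Step 7: insert 42 -> lo=[5, 5, 8, 16] (size 4, max 16) hi=[37, 41, 42] (size 3, min 37) -> median=16
Step 8: insert 40 -> lo=[5, 5, 8, 16] (size 4, max 16) hi=[37, 40, 41, 42] (size 4, min 37) -> median=26.5
Step 9: insert 26 -> lo=[5, 5, 8, 16, 26] (size 5, max 26) hi=[37, 40, 41, 42] (size 4, min 37) -> median=26
Step 10: insert 21 -> lo=[5, 5, 8, 16, 21] (size 5, max 21) hi=[26, 37, 40, 41, 42] (size 5, min 26) -> median=23.5
Step 11: insert 31 -> lo=[5, 5, 8, 16, 21, 26] (size 6, max 26) hi=[31, 37, 40, 41, 42] (size 5, min 31) -> median=26
Step 12: insert 24 -> lo=[5, 5, 8, 16, 21, 24] (size 6, max 24) hi=[26, 31, 37, 40, 41, 42] (size 6, min 26) -> median=25
Step 13: insert 22 -> lo=[5, 5, 8, 16, 21, 22, 24] (size 7, max 24) hi=[26, 31, 37, 40, 41, 42] (size 6, min 26) -> median=24

Answer: 24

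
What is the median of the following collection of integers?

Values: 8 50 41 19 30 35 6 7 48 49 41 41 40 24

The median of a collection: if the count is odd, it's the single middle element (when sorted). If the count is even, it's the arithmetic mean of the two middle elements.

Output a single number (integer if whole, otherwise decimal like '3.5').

Step 1: insert 8 -> lo=[8] (size 1, max 8) hi=[] (size 0) -> median=8
Step 2: insert 50 -> lo=[8] (size 1, max 8) hi=[50] (size 1, min 50) -> median=29
Step 3: insert 41 -> lo=[8, 41] (size 2, max 41) hi=[50] (size 1, min 50) -> median=41
Step 4: insert 19 -> lo=[8, 19] (size 2, max 19) hi=[41, 50] (size 2, min 41) -> median=30
Step 5: insert 30 -> lo=[8, 19, 30] (size 3, max 30) hi=[41, 50] (size 2, min 41) -> median=30
Step 6: insert 35 -> lo=[8, 19, 30] (size 3, max 30) hi=[35, 41, 50] (size 3, min 35) -> median=32.5
Step 7: insert 6 -> lo=[6, 8, 19, 30] (size 4, max 30) hi=[35, 41, 50] (size 3, min 35) -> median=30
Step 8: insert 7 -> lo=[6, 7, 8, 19] (size 4, max 19) hi=[30, 35, 41, 50] (size 4, min 30) -> median=24.5
Step 9: insert 48 -> lo=[6, 7, 8, 19, 30] (size 5, max 30) hi=[35, 41, 48, 50] (size 4, min 35) -> median=30
Step 10: insert 49 -> lo=[6, 7, 8, 19, 30] (size 5, max 30) hi=[35, 41, 48, 49, 50] (size 5, min 35) -> median=32.5
Step 11: insert 41 -> lo=[6, 7, 8, 19, 30, 35] (size 6, max 35) hi=[41, 41, 48, 49, 50] (size 5, min 41) -> median=35
Step 12: insert 41 -> lo=[6, 7, 8, 19, 30, 35] (size 6, max 35) hi=[41, 41, 41, 48, 49, 50] (size 6, min 41) -> median=38
Step 13: insert 40 -> lo=[6, 7, 8, 19, 30, 35, 40] (size 7, max 40) hi=[41, 41, 41, 48, 49, 50] (size 6, min 41) -> median=40
Step 14: insert 24 -> lo=[6, 7, 8, 19, 24, 30, 35] (size 7, max 35) hi=[40, 41, 41, 41, 48, 49, 50] (size 7, min 40) -> median=37.5

Answer: 37.5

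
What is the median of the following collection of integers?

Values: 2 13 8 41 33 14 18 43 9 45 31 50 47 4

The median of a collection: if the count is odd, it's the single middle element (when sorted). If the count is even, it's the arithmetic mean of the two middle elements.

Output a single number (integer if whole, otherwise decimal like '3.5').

Step 1: insert 2 -> lo=[2] (size 1, max 2) hi=[] (size 0) -> median=2
Step 2: insert 13 -> lo=[2] (size 1, max 2) hi=[13] (size 1, min 13) -> median=7.5
Step 3: insert 8 -> lo=[2, 8] (size 2, max 8) hi=[13] (size 1, min 13) -> median=8
Step 4: insert 41 -> lo=[2, 8] (size 2, max 8) hi=[13, 41] (size 2, min 13) -> median=10.5
Step 5: insert 33 -> lo=[2, 8, 13] (size 3, max 13) hi=[33, 41] (size 2, min 33) -> median=13
Step 6: insert 14 -> lo=[2, 8, 13] (size 3, max 13) hi=[14, 33, 41] (size 3, min 14) -> median=13.5
Step 7: insert 18 -> lo=[2, 8, 13, 14] (size 4, max 14) hi=[18, 33, 41] (size 3, min 18) -> median=14
Step 8: insert 43 -> lo=[2, 8, 13, 14] (size 4, max 14) hi=[18, 33, 41, 43] (size 4, min 18) -> median=16
Step 9: insert 9 -> lo=[2, 8, 9, 13, 14] (size 5, max 14) hi=[18, 33, 41, 43] (size 4, min 18) -> median=14
Step 10: insert 45 -> lo=[2, 8, 9, 13, 14] (size 5, max 14) hi=[18, 33, 41, 43, 45] (size 5, min 18) -> median=16
Step 11: insert 31 -> lo=[2, 8, 9, 13, 14, 18] (size 6, max 18) hi=[31, 33, 41, 43, 45] (size 5, min 31) -> median=18
Step 12: insert 50 -> lo=[2, 8, 9, 13, 14, 18] (size 6, max 18) hi=[31, 33, 41, 43, 45, 50] (size 6, min 31) -> median=24.5
Step 13: insert 47 -> lo=[2, 8, 9, 13, 14, 18, 31] (size 7, max 31) hi=[33, 41, 43, 45, 47, 50] (size 6, min 33) -> median=31
Step 14: insert 4 -> lo=[2, 4, 8, 9, 13, 14, 18] (size 7, max 18) hi=[31, 33, 41, 43, 45, 47, 50] (size 7, min 31) -> median=24.5

Answer: 24.5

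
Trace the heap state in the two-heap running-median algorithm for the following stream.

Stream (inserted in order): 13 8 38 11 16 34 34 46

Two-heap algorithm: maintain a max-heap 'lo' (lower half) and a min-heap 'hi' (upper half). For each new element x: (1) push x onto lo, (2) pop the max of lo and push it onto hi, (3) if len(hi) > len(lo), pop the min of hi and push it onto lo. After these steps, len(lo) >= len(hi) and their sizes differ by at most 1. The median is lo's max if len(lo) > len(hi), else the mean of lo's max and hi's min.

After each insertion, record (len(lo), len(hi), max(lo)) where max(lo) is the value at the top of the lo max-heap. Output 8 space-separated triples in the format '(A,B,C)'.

Answer: (1,0,13) (1,1,8) (2,1,13) (2,2,11) (3,2,13) (3,3,13) (4,3,16) (4,4,16)

Derivation:
Step 1: insert 13 -> lo=[13] hi=[] -> (len(lo)=1, len(hi)=0, max(lo)=13)
Step 2: insert 8 -> lo=[8] hi=[13] -> (len(lo)=1, len(hi)=1, max(lo)=8)
Step 3: insert 38 -> lo=[8, 13] hi=[38] -> (len(lo)=2, len(hi)=1, max(lo)=13)
Step 4: insert 11 -> lo=[8, 11] hi=[13, 38] -> (len(lo)=2, len(hi)=2, max(lo)=11)
Step 5: insert 16 -> lo=[8, 11, 13] hi=[16, 38] -> (len(lo)=3, len(hi)=2, max(lo)=13)
Step 6: insert 34 -> lo=[8, 11, 13] hi=[16, 34, 38] -> (len(lo)=3, len(hi)=3, max(lo)=13)
Step 7: insert 34 -> lo=[8, 11, 13, 16] hi=[34, 34, 38] -> (len(lo)=4, len(hi)=3, max(lo)=16)
Step 8: insert 46 -> lo=[8, 11, 13, 16] hi=[34, 34, 38, 46] -> (len(lo)=4, len(hi)=4, max(lo)=16)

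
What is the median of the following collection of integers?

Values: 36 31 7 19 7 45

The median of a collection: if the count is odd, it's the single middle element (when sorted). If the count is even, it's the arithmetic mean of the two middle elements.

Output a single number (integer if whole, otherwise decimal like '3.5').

Step 1: insert 36 -> lo=[36] (size 1, max 36) hi=[] (size 0) -> median=36
Step 2: insert 31 -> lo=[31] (size 1, max 31) hi=[36] (size 1, min 36) -> median=33.5
Step 3: insert 7 -> lo=[7, 31] (size 2, max 31) hi=[36] (size 1, min 36) -> median=31
Step 4: insert 19 -> lo=[7, 19] (size 2, max 19) hi=[31, 36] (size 2, min 31) -> median=25
Step 5: insert 7 -> lo=[7, 7, 19] (size 3, max 19) hi=[31, 36] (size 2, min 31) -> median=19
Step 6: insert 45 -> lo=[7, 7, 19] (size 3, max 19) hi=[31, 36, 45] (size 3, min 31) -> median=25

Answer: 25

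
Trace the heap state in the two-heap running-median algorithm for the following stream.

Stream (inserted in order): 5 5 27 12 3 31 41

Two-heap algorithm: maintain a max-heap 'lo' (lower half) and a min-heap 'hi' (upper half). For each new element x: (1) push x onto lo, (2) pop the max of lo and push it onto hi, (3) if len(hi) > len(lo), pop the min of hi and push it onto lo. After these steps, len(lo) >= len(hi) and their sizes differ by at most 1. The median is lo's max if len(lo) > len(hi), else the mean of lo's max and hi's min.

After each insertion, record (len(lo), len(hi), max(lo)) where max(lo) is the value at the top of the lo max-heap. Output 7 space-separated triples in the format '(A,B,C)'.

Step 1: insert 5 -> lo=[5] hi=[] -> (len(lo)=1, len(hi)=0, max(lo)=5)
Step 2: insert 5 -> lo=[5] hi=[5] -> (len(lo)=1, len(hi)=1, max(lo)=5)
Step 3: insert 27 -> lo=[5, 5] hi=[27] -> (len(lo)=2, len(hi)=1, max(lo)=5)
Step 4: insert 12 -> lo=[5, 5] hi=[12, 27] -> (len(lo)=2, len(hi)=2, max(lo)=5)
Step 5: insert 3 -> lo=[3, 5, 5] hi=[12, 27] -> (len(lo)=3, len(hi)=2, max(lo)=5)
Step 6: insert 31 -> lo=[3, 5, 5] hi=[12, 27, 31] -> (len(lo)=3, len(hi)=3, max(lo)=5)
Step 7: insert 41 -> lo=[3, 5, 5, 12] hi=[27, 31, 41] -> (len(lo)=4, len(hi)=3, max(lo)=12)

Answer: (1,0,5) (1,1,5) (2,1,5) (2,2,5) (3,2,5) (3,3,5) (4,3,12)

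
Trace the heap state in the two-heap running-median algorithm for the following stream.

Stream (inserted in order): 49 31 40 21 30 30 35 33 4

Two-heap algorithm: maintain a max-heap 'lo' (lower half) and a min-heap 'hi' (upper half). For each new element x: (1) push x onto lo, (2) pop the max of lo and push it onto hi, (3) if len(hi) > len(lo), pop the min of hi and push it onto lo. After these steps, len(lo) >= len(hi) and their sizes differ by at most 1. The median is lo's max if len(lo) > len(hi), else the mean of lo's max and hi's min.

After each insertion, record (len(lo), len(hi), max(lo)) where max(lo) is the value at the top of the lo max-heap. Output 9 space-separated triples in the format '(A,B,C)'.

Step 1: insert 49 -> lo=[49] hi=[] -> (len(lo)=1, len(hi)=0, max(lo)=49)
Step 2: insert 31 -> lo=[31] hi=[49] -> (len(lo)=1, len(hi)=1, max(lo)=31)
Step 3: insert 40 -> lo=[31, 40] hi=[49] -> (len(lo)=2, len(hi)=1, max(lo)=40)
Step 4: insert 21 -> lo=[21, 31] hi=[40, 49] -> (len(lo)=2, len(hi)=2, max(lo)=31)
Step 5: insert 30 -> lo=[21, 30, 31] hi=[40, 49] -> (len(lo)=3, len(hi)=2, max(lo)=31)
Step 6: insert 30 -> lo=[21, 30, 30] hi=[31, 40, 49] -> (len(lo)=3, len(hi)=3, max(lo)=30)
Step 7: insert 35 -> lo=[21, 30, 30, 31] hi=[35, 40, 49] -> (len(lo)=4, len(hi)=3, max(lo)=31)
Step 8: insert 33 -> lo=[21, 30, 30, 31] hi=[33, 35, 40, 49] -> (len(lo)=4, len(hi)=4, max(lo)=31)
Step 9: insert 4 -> lo=[4, 21, 30, 30, 31] hi=[33, 35, 40, 49] -> (len(lo)=5, len(hi)=4, max(lo)=31)

Answer: (1,0,49) (1,1,31) (2,1,40) (2,2,31) (3,2,31) (3,3,30) (4,3,31) (4,4,31) (5,4,31)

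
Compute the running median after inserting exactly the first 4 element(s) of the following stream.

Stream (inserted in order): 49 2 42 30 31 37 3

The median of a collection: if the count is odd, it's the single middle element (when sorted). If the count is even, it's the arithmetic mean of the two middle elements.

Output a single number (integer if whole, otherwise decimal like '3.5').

Answer: 36

Derivation:
Step 1: insert 49 -> lo=[49] (size 1, max 49) hi=[] (size 0) -> median=49
Step 2: insert 2 -> lo=[2] (size 1, max 2) hi=[49] (size 1, min 49) -> median=25.5
Step 3: insert 42 -> lo=[2, 42] (size 2, max 42) hi=[49] (size 1, min 49) -> median=42
Step 4: insert 30 -> lo=[2, 30] (size 2, max 30) hi=[42, 49] (size 2, min 42) -> median=36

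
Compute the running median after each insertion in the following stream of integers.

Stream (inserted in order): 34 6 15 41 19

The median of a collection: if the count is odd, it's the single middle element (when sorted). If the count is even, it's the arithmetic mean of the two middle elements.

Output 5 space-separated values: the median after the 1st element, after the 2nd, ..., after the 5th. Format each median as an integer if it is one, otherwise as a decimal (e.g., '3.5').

Step 1: insert 34 -> lo=[34] (size 1, max 34) hi=[] (size 0) -> median=34
Step 2: insert 6 -> lo=[6] (size 1, max 6) hi=[34] (size 1, min 34) -> median=20
Step 3: insert 15 -> lo=[6, 15] (size 2, max 15) hi=[34] (size 1, min 34) -> median=15
Step 4: insert 41 -> lo=[6, 15] (size 2, max 15) hi=[34, 41] (size 2, min 34) -> median=24.5
Step 5: insert 19 -> lo=[6, 15, 19] (size 3, max 19) hi=[34, 41] (size 2, min 34) -> median=19

Answer: 34 20 15 24.5 19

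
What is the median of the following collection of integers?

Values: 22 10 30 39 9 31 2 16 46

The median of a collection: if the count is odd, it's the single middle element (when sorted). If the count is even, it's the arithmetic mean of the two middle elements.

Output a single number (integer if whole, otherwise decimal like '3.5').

Step 1: insert 22 -> lo=[22] (size 1, max 22) hi=[] (size 0) -> median=22
Step 2: insert 10 -> lo=[10] (size 1, max 10) hi=[22] (size 1, min 22) -> median=16
Step 3: insert 30 -> lo=[10, 22] (size 2, max 22) hi=[30] (size 1, min 30) -> median=22
Step 4: insert 39 -> lo=[10, 22] (size 2, max 22) hi=[30, 39] (size 2, min 30) -> median=26
Step 5: insert 9 -> lo=[9, 10, 22] (size 3, max 22) hi=[30, 39] (size 2, min 30) -> median=22
Step 6: insert 31 -> lo=[9, 10, 22] (size 3, max 22) hi=[30, 31, 39] (size 3, min 30) -> median=26
Step 7: insert 2 -> lo=[2, 9, 10, 22] (size 4, max 22) hi=[30, 31, 39] (size 3, min 30) -> median=22
Step 8: insert 16 -> lo=[2, 9, 10, 16] (size 4, max 16) hi=[22, 30, 31, 39] (size 4, min 22) -> median=19
Step 9: insert 46 -> lo=[2, 9, 10, 16, 22] (size 5, max 22) hi=[30, 31, 39, 46] (size 4, min 30) -> median=22

Answer: 22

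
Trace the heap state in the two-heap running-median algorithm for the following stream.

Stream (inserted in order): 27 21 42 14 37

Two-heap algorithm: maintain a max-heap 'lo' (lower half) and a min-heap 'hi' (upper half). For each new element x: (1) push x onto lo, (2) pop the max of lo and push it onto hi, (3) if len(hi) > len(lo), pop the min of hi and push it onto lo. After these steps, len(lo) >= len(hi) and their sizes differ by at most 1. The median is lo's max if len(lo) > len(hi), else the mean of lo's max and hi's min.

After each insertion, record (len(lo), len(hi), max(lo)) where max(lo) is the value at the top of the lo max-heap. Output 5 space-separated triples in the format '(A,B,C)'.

Step 1: insert 27 -> lo=[27] hi=[] -> (len(lo)=1, len(hi)=0, max(lo)=27)
Step 2: insert 21 -> lo=[21] hi=[27] -> (len(lo)=1, len(hi)=1, max(lo)=21)
Step 3: insert 42 -> lo=[21, 27] hi=[42] -> (len(lo)=2, len(hi)=1, max(lo)=27)
Step 4: insert 14 -> lo=[14, 21] hi=[27, 42] -> (len(lo)=2, len(hi)=2, max(lo)=21)
Step 5: insert 37 -> lo=[14, 21, 27] hi=[37, 42] -> (len(lo)=3, len(hi)=2, max(lo)=27)

Answer: (1,0,27) (1,1,21) (2,1,27) (2,2,21) (3,2,27)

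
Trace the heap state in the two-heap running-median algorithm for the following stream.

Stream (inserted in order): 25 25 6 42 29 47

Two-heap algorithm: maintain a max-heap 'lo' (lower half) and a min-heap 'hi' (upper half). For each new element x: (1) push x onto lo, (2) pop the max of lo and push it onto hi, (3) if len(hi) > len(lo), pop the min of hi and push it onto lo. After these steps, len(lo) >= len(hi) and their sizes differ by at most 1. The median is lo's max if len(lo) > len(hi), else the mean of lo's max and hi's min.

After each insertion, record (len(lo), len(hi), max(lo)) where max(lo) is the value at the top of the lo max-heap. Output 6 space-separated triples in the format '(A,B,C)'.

Step 1: insert 25 -> lo=[25] hi=[] -> (len(lo)=1, len(hi)=0, max(lo)=25)
Step 2: insert 25 -> lo=[25] hi=[25] -> (len(lo)=1, len(hi)=1, max(lo)=25)
Step 3: insert 6 -> lo=[6, 25] hi=[25] -> (len(lo)=2, len(hi)=1, max(lo)=25)
Step 4: insert 42 -> lo=[6, 25] hi=[25, 42] -> (len(lo)=2, len(hi)=2, max(lo)=25)
Step 5: insert 29 -> lo=[6, 25, 25] hi=[29, 42] -> (len(lo)=3, len(hi)=2, max(lo)=25)
Step 6: insert 47 -> lo=[6, 25, 25] hi=[29, 42, 47] -> (len(lo)=3, len(hi)=3, max(lo)=25)

Answer: (1,0,25) (1,1,25) (2,1,25) (2,2,25) (3,2,25) (3,3,25)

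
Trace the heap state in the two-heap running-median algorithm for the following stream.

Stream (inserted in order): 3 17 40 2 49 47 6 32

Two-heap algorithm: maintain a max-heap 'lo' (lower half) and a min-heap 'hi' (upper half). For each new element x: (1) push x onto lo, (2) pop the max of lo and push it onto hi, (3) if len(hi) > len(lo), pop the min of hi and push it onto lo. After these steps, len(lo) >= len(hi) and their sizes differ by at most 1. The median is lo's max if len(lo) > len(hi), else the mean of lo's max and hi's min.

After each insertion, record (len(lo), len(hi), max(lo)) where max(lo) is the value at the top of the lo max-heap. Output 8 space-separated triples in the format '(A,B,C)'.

Step 1: insert 3 -> lo=[3] hi=[] -> (len(lo)=1, len(hi)=0, max(lo)=3)
Step 2: insert 17 -> lo=[3] hi=[17] -> (len(lo)=1, len(hi)=1, max(lo)=3)
Step 3: insert 40 -> lo=[3, 17] hi=[40] -> (len(lo)=2, len(hi)=1, max(lo)=17)
Step 4: insert 2 -> lo=[2, 3] hi=[17, 40] -> (len(lo)=2, len(hi)=2, max(lo)=3)
Step 5: insert 49 -> lo=[2, 3, 17] hi=[40, 49] -> (len(lo)=3, len(hi)=2, max(lo)=17)
Step 6: insert 47 -> lo=[2, 3, 17] hi=[40, 47, 49] -> (len(lo)=3, len(hi)=3, max(lo)=17)
Step 7: insert 6 -> lo=[2, 3, 6, 17] hi=[40, 47, 49] -> (len(lo)=4, len(hi)=3, max(lo)=17)
Step 8: insert 32 -> lo=[2, 3, 6, 17] hi=[32, 40, 47, 49] -> (len(lo)=4, len(hi)=4, max(lo)=17)

Answer: (1,0,3) (1,1,3) (2,1,17) (2,2,3) (3,2,17) (3,3,17) (4,3,17) (4,4,17)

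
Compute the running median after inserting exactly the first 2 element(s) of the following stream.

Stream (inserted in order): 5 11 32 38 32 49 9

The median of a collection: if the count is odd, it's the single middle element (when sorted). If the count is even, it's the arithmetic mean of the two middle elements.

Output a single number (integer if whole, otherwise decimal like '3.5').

Answer: 8

Derivation:
Step 1: insert 5 -> lo=[5] (size 1, max 5) hi=[] (size 0) -> median=5
Step 2: insert 11 -> lo=[5] (size 1, max 5) hi=[11] (size 1, min 11) -> median=8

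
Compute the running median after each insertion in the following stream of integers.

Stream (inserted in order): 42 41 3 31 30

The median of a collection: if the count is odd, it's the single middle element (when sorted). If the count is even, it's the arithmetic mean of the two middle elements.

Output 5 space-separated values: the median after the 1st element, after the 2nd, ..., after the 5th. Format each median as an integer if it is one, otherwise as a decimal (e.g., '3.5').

Step 1: insert 42 -> lo=[42] (size 1, max 42) hi=[] (size 0) -> median=42
Step 2: insert 41 -> lo=[41] (size 1, max 41) hi=[42] (size 1, min 42) -> median=41.5
Step 3: insert 3 -> lo=[3, 41] (size 2, max 41) hi=[42] (size 1, min 42) -> median=41
Step 4: insert 31 -> lo=[3, 31] (size 2, max 31) hi=[41, 42] (size 2, min 41) -> median=36
Step 5: insert 30 -> lo=[3, 30, 31] (size 3, max 31) hi=[41, 42] (size 2, min 41) -> median=31

Answer: 42 41.5 41 36 31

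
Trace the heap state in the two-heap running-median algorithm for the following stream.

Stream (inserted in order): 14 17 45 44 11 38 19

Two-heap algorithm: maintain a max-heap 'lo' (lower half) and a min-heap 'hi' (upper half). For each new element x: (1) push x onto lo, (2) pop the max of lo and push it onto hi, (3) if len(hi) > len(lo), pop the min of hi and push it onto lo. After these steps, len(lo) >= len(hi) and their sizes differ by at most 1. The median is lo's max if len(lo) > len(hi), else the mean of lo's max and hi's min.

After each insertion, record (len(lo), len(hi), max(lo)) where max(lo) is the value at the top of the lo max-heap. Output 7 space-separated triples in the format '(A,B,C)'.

Answer: (1,0,14) (1,1,14) (2,1,17) (2,2,17) (3,2,17) (3,3,17) (4,3,19)

Derivation:
Step 1: insert 14 -> lo=[14] hi=[] -> (len(lo)=1, len(hi)=0, max(lo)=14)
Step 2: insert 17 -> lo=[14] hi=[17] -> (len(lo)=1, len(hi)=1, max(lo)=14)
Step 3: insert 45 -> lo=[14, 17] hi=[45] -> (len(lo)=2, len(hi)=1, max(lo)=17)
Step 4: insert 44 -> lo=[14, 17] hi=[44, 45] -> (len(lo)=2, len(hi)=2, max(lo)=17)
Step 5: insert 11 -> lo=[11, 14, 17] hi=[44, 45] -> (len(lo)=3, len(hi)=2, max(lo)=17)
Step 6: insert 38 -> lo=[11, 14, 17] hi=[38, 44, 45] -> (len(lo)=3, len(hi)=3, max(lo)=17)
Step 7: insert 19 -> lo=[11, 14, 17, 19] hi=[38, 44, 45] -> (len(lo)=4, len(hi)=3, max(lo)=19)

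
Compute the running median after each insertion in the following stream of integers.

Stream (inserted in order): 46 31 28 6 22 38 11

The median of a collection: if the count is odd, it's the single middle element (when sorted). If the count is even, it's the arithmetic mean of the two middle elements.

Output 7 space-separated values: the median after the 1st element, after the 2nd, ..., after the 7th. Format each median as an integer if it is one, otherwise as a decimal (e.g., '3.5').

Answer: 46 38.5 31 29.5 28 29.5 28

Derivation:
Step 1: insert 46 -> lo=[46] (size 1, max 46) hi=[] (size 0) -> median=46
Step 2: insert 31 -> lo=[31] (size 1, max 31) hi=[46] (size 1, min 46) -> median=38.5
Step 3: insert 28 -> lo=[28, 31] (size 2, max 31) hi=[46] (size 1, min 46) -> median=31
Step 4: insert 6 -> lo=[6, 28] (size 2, max 28) hi=[31, 46] (size 2, min 31) -> median=29.5
Step 5: insert 22 -> lo=[6, 22, 28] (size 3, max 28) hi=[31, 46] (size 2, min 31) -> median=28
Step 6: insert 38 -> lo=[6, 22, 28] (size 3, max 28) hi=[31, 38, 46] (size 3, min 31) -> median=29.5
Step 7: insert 11 -> lo=[6, 11, 22, 28] (size 4, max 28) hi=[31, 38, 46] (size 3, min 31) -> median=28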